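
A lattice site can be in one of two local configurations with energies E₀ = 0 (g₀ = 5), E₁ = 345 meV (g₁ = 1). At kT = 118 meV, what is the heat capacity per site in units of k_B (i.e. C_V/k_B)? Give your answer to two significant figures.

0.090

Eᵢ/kT = 0, 2.924.
Z = Σ gᵢe^(−Eᵢ/kT) = 5·e^(−0) + 1·e^(−2.924) = 5.000 + 0.05372 = 5.054.
⟨E⟩ = 3.667 meV, ⟨E²⟩ = 1265 meV².
C_V/k_B = (⟨E²⟩ − ⟨E⟩²)/(kT)² = (1265 − 13.45)/13920 = 0.090.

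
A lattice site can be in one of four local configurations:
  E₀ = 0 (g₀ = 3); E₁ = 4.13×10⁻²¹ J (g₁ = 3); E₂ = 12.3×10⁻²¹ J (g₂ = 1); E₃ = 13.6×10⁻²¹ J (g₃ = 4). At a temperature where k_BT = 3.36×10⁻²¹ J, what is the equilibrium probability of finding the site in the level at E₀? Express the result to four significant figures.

0.7551

Eᵢ/kT = 0, 1.22917, 3.66071, 4.04762.
Z = Σ gᵢe^(−Eᵢ/kT) = 3·e^(−0) + 3·e^(−1.22917) + 1·e^(−3.66071) + 4·e^(−4.04762) = 3.00000 + 0.877606 + 0.0257142 + 0.0698556 = 3.97318.
P₀ = g₀ e^(−E₀/kT) / Z = 3.00000/3.97318 = 0.7551.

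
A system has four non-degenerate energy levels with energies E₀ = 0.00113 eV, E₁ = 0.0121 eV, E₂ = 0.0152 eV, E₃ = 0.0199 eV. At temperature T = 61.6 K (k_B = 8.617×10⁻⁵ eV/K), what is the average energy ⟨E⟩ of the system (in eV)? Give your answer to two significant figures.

k_BT = 8.617×10⁻⁵ × 61.6 K = 0.005308 eV.
Eᵢ/kT = 0.2129, 2.280, 2.864, 3.749.
Z = Σ e^(−Eᵢ/kT) = e^(−0.2129) + e^(−2.280) + e^(−2.864) + e^(−3.749) = 0.8082 + 0.1023 + 0.05704 + 0.02354 = 0.9911.
⟨E⟩ = Σ Eᵢ e^(−Eᵢ/kT) / Z = (0.00113·0.8082 + 0.0121·0.1023 + 0.0152·0.05704 + 0.0199·0.02354) / 0.9911 = 0.0035 eV.

0.0035 eV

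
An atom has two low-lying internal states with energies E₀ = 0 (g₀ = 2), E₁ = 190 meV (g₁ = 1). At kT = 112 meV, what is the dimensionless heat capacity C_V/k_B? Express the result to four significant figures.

Eᵢ/kT = 0, 1.69643.
Z = Σ gᵢe^(−Eᵢ/kT) = 2·e^(−0) + 1·e^(−1.69643) = 2.00000 + 0.183337 = 2.18334.
⟨E⟩ = 15.9545 meV, ⟨E²⟩ = 3031.35 meV².
C_V/k_B = (⟨E²⟩ − ⟨E⟩²)/(kT)² = (3031.35 − 254.546)/12544.0 = 0.2214.

0.2214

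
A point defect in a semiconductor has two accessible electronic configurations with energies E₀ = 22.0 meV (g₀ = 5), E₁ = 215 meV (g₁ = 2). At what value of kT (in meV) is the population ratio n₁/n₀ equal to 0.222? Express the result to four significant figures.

327.8 meV

n₁/n₀ = (g₁/g₀) exp[−(E₁−E₀)/kT] = 0.222.
⇒ (E₁−E₀)/kT = ln((2/5)/0.222) = ln(1.80180) = 0.588786.
kT = 193.0 meV / 0.588786 = 327.8 meV.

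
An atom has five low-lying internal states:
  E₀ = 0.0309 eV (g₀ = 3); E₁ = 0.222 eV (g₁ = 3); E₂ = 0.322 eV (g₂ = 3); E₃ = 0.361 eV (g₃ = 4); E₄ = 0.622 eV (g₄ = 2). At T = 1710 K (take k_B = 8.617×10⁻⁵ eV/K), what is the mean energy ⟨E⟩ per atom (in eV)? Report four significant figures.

k_BT = 8.617×10⁻⁵ × 1710 K = 0.147351 eV.
Eᵢ/kT = 0.209703, 1.50661, 2.18526, 2.44993, 4.22121.
Z = Σ gᵢe^(−Eᵢ/kT) = 3·e^(−0.209703) + 3·e^(−1.50661) + 3·e^(−2.18526) + 4·e^(−2.44993) + 2·e^(−4.22121) = 2.43248 + 0.664980 + 0.337345 + 0.345199 + 0.0293617 = 3.80937.
⟨E⟩ = Σ Eᵢ gᵢe^(−Eᵢ/kT) / Z = (0.0309·2.43248 + 0.222·0.664980 + 0.322·0.337345 + 0.361·0.345199 + 0.622·0.0293617) / 3.80937 = 0.1245 eV.

0.1245 eV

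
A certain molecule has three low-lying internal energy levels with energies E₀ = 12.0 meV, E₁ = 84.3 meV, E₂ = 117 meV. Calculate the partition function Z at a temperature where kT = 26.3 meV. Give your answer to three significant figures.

Z = 0.686

Eᵢ/kT = 0.45627, 3.2053, 4.4487.
Z = Σ e^(−Eᵢ/kT) = e^(−0.45627) + e^(−3.2053) + e^(−4.4487) = 0.63364 + 0.040547 + 0.011694 = 0.68588.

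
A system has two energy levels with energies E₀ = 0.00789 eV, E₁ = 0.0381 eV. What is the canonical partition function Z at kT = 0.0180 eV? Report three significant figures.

Z = 0.766

Eᵢ/kT = 0.43833, 2.1167.
Z = Σ e^(−Eᵢ/kT) = e^(−0.43833) + e^(−2.1167) = 0.64511 + 0.12043 = 0.76554.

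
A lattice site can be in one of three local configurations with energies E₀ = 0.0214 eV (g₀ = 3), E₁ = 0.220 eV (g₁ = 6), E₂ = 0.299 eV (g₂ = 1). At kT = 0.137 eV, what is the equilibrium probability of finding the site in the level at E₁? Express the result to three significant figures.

0.310

Eᵢ/kT = 0.15620, 1.6058, 2.1825.
Z = Σ gᵢe^(−Eᵢ/kT) = 3·e^(−0.15620) + 6·e^(−1.6058) + 1·e^(−2.1825) = 2.5662 + 1.2044 + 0.11276 = 3.8834.
P₁ = g₁ e^(−E₁/kT) / Z = 1.2044/3.8834 = 0.310.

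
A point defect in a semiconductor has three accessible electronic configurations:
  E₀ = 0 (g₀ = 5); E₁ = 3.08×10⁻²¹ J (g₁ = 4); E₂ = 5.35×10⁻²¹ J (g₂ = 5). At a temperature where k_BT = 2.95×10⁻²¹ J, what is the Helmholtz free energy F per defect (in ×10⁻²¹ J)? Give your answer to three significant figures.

-5.83 ×10⁻²¹ J

Eᵢ/kT = 0, 1.0441, 1.8136.
Z = Σ gᵢe^(−Eᵢ/kT) = 5·e^(−0) + 4·e^(−1.0441) + 5·e^(−1.8136) = 5.0000 + 1.4080 + 0.81533 = 7.2233.
F = −kT ln Z = −2.95 × ln(7.2233) = −2.95 × 1.9773 = -5.83 ×10⁻²¹ J.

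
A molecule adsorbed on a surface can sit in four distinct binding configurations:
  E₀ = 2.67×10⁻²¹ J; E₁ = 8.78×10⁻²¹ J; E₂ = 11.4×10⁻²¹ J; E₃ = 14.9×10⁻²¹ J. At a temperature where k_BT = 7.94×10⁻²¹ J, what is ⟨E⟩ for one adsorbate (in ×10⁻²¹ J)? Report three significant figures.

6.83 ×10⁻²¹ J

Eᵢ/kT = 0.33627, 1.1058, 1.4358, 1.8766.
Z = Σ e^(−Eᵢ/kT) = e^(−0.33627) + e^(−1.1058) + e^(−1.4358) + e^(−1.8766) = 0.71443 + 0.33095 + 0.23792 + 0.15311 = 1.4364.
⟨E⟩ = Σ Eᵢ e^(−Eᵢ/kT) / Z = (2.67·0.71443 + 8.78·0.33095 + 11.4·0.23792 + 14.9·0.15311) / 1.4364 = 6.83 ×10⁻²¹ J.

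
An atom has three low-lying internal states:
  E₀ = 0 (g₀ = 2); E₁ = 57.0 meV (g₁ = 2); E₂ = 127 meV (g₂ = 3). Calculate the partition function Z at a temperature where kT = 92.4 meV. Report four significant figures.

Z = 3.838

Eᵢ/kT = 0, 0.616883, 1.37446.
Z = Σ gᵢe^(−Eᵢ/kT) = 2·e^(−0) + 2·e^(−0.616883) + 3·e^(−1.37446) = 2.00000 + 1.07925 + 0.758928 = 3.83818.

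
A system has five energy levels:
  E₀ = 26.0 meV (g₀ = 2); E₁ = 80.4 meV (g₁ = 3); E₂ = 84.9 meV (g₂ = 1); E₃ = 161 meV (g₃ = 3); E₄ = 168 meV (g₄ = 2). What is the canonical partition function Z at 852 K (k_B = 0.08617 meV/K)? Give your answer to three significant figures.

Z = 3.26

k_BT = 0.08617 × 852 K = 73.417 meV.
Eᵢ/kT = 0.35414, 1.0951, 1.1564, 2.1930, 2.2883.
Z = Σ gᵢe^(−Eᵢ/kT) = 2·e^(−0.35414) + 3·e^(−1.0951) + 1·e^(−1.1564) + 3·e^(−2.1930) + 2·e^(−2.2883) = 1.4036 + 1.0035 + 0.31462 + 0.33474 + 0.20288 = 3.2593.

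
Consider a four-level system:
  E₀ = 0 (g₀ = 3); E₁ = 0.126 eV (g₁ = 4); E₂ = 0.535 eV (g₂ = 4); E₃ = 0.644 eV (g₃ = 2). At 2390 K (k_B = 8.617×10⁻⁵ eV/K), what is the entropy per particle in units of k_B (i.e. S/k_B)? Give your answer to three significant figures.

2.14

k_BT = 8.617×10⁻⁵ × 2390 K = 0.20595 eV.
Eᵢ/kT = 0, 0.61180, 2.5977, 3.1270.
Z = Σ gᵢe^(−Eᵢ/kT) = 3·e^(−0) + 4·e^(−0.61180) + 4·e^(−2.5977) + 2·e^(−3.1270) = 3.0000 + 2.1695 + 0.29778 + 0.087698 = 5.5550.
⟨E⟩ = Σ EᵢPᵢ = 0.088055 eV.
S/k_B = ln Z + ⟨E⟩/kT = ln(5.5550) + 0.088055/0.20595 = 1.7147 + 0.42756 = 2.14.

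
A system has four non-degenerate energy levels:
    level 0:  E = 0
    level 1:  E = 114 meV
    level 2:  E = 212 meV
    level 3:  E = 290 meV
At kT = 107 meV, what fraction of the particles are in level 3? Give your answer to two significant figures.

0.043

Eᵢ/kT = 0, 1.065, 1.981, 2.710.
Z = Σ e^(−Eᵢ/kT) = e^(−0) + e^(−1.065) + e^(−1.981) + e^(−2.710) = 1.000 + 0.3447 + 0.1379 + 0.06654 = 1.549.
P₃ = e^(−E₃/kT) / Z = 0.06654/1.549 = 0.043.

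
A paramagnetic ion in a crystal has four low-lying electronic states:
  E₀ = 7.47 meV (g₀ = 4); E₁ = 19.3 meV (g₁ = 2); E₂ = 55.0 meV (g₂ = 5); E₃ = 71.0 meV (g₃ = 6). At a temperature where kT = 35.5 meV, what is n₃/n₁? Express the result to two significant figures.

n₃/n₁ = (g₃/g₁) exp[−(E₃−E₁)/kT] = (6/2) × exp(−(51.7 meV)/(35.5 meV)) = (6/2) × exp(-1.456) = 0.70.

0.70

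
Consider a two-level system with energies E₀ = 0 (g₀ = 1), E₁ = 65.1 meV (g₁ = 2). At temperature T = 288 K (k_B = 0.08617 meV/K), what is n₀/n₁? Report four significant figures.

6.890

k_BT = 0.08617 × 288 K = 24.8170 meV.
n₀/n₁ = (g₀/g₁) exp[−(E₀−E₁)/kT] = (1/2) × exp(−(-65.1 meV)/(24.8170 meV)) = (1/2) × exp(2.62320) = 6.890.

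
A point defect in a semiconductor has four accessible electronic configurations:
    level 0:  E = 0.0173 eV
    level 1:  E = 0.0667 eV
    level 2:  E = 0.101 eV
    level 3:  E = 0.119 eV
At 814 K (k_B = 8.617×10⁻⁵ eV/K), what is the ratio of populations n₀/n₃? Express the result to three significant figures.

4.26

k_BT = 8.617×10⁻⁵ × 814 K = 0.070142 eV.
n₀/n₃ = exp[−(E₀−E₃)/kT] = exp(−(-0.1017 eV)/(0.070142 eV)) = exp(1.4499) = 4.26.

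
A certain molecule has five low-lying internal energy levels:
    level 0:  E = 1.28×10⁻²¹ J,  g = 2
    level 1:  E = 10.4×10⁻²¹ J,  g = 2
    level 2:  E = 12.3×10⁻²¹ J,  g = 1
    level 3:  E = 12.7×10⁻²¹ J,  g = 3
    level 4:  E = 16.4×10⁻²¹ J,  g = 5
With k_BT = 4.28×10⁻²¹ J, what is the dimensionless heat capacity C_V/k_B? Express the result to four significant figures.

1.390

Eᵢ/kT = 0.299065, 2.42991, 2.87383, 2.96729, 3.83178.
Z = Σ gᵢe^(−Eᵢ/kT) = 2·e^(−0.299065) + 2·e^(−2.42991) + 1·e^(−2.87383) + 3·e^(−2.96729) + 5·e^(−3.83178) = 1.48302 + 0.176090 + 0.0564822 + 0.154328 + 0.108355 = 1.97828.
⟨E⟩ = 4.12546, ⟨E²⟩ = 42.4892.
C_V/k_B = (⟨E²⟩ − ⟨E⟩²)/(kT)² = (42.4892 − 17.0194)/18.3184 = 1.390.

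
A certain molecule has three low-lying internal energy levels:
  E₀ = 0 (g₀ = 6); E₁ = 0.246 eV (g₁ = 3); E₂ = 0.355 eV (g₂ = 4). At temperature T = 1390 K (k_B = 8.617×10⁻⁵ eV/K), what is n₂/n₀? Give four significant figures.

k_BT = 8.617×10⁻⁵ × 1390 K = 0.119776 eV.
n₂/n₀ = (g₂/g₀) exp[−(E₂−E₀)/kT] = (4/6) × exp(−(0.355 eV)/(0.119776 eV)) = (4/6) × exp(-2.96387) = 0.03441.

0.03441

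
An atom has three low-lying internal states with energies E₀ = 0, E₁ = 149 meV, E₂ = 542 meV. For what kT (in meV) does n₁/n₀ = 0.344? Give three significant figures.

140 meV

n₁/n₀ = exp[−(E₁−E₀)/kT] = 0.344.
⇒ (E₁−E₀)/kT = ln(1/0.344) = ln(2.9070) = 1.0671.
kT = 149 meV / 1.0671 = 140 meV.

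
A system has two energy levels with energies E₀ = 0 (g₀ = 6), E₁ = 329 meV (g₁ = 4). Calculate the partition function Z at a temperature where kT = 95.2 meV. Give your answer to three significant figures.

Eᵢ/kT = 0, 3.4559.
Z = Σ gᵢe^(−Eᵢ/kT) = 6·e^(−0) + 4·e^(−3.4559) = 6.0000 + 0.12624 = 6.1262.

Z = 6.13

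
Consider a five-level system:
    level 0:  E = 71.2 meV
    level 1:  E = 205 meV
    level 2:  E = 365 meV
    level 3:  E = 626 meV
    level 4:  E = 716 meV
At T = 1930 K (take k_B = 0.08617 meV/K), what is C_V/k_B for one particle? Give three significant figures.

0.650

k_BT = 0.08617 × 1930 K = 166.31 meV.
Eᵢ/kT = 0.42812, 1.2326, 2.1947, 3.7641, 4.3052.
Z = Σ e^(−Eᵢ/kT) = e^(−0.42812) + e^(−1.2326) + e^(−2.1947) + e^(−3.7641) + e^(−4.3052) = 0.65173 + 0.29153 + 0.11139 + 0.023188 + 0.013498 = 1.0913.
⟨E⟩ = 156.70 meV, ⟨E²⟩ = 42520 meV².
C_V/k_B = (⟨E²⟩ − ⟨E⟩²)/(kT)² = (42520 − 24555)/27659 = 0.650.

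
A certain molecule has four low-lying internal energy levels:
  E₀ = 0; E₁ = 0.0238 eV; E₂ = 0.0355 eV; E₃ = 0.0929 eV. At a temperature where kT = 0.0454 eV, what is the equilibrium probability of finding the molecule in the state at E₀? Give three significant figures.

0.459

Eᵢ/kT = 0, 0.52423, 0.78194, 2.0463.
Z = Σ e^(−Eᵢ/kT) = e^(−0) + e^(−0.52423) + e^(−0.78194) + e^(−2.0463) = 1.0000 + 0.59201 + 0.45752 + 0.12921 = 2.1787.
P₀ = e^(−E₀/kT) / Z = 1.0000/2.1787 = 0.459.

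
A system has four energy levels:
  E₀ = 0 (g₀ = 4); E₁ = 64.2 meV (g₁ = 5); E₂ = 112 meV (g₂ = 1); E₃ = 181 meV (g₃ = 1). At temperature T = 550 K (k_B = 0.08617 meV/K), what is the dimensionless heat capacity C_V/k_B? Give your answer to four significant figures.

0.4500

k_BT = 0.08617 × 550 K = 47.3935 meV.
Eᵢ/kT = 0, 1.35462, 2.36319, 3.81909.
Z = Σ gᵢe^(−Eᵢ/kT) = 4·e^(−0) + 5·e^(−1.35462) + 1·e^(−2.36319) + 1·e^(−3.81909) = 4.00000 + 1.29023 + 0.0941195 + 0.0219478 = 5.40630.
⟨E⟩ = 18.0062 meV, ⟨E²⟩ = 1335.02 meV².
C_V/k_B = (⟨E²⟩ − ⟨E⟩²)/(kT)² = (1335.02 − 324.223)/2246.14 = 0.4500.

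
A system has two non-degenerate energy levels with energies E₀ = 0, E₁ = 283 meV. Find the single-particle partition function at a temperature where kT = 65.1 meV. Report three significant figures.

Eᵢ/kT = 0, 4.3472.
Z = Σ e^(−Eᵢ/kT) = e^(−0) + e^(−4.3472) = 1.0000 + 0.012943 = 1.0129.

Z = 1.01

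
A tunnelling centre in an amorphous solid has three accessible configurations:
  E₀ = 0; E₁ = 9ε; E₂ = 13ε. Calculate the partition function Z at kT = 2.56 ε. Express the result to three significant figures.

Z = 1.04

Eᵢ/kT = 0, 3.5156, 5.0781.
Z = Σ e^(−Eᵢ/kT) = e^(−0) + e^(−3.5156) + e^(−5.0781) = 1.0000 + 0.029730 + 0.0062317 = 1.0360.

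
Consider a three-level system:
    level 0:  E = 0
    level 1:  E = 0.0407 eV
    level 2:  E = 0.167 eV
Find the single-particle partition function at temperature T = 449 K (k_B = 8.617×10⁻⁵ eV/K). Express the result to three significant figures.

k_BT = 8.617×10⁻⁵ × 449 K = 0.038690 eV.
Eᵢ/kT = 0, 1.0520, 4.3164.
Z = Σ e^(−Eᵢ/kT) = e^(−0) + e^(−1.0520) + e^(−4.3164) = 1.0000 + 0.34924 + 0.013348 = 1.3626.

Z = 1.36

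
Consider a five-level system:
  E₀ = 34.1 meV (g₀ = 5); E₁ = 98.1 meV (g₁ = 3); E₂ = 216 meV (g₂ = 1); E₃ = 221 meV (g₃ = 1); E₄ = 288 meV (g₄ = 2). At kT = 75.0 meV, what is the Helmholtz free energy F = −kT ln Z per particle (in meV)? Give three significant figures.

Eᵢ/kT = 0.45467, 1.3080, 2.8800, 2.9467, 3.8400.
Z = Σ gᵢe^(−Eᵢ/kT) = 5·e^(−0.45467) + 3·e^(−1.3080) + 1·e^(−2.8800) + 1·e^(−2.9467) + 2·e^(−3.8400) = 3.1733 + 0.81108 + 0.056135 + 0.052513 + 0.042987 = 4.1360.
F = −kT ln Z = −75.0 × ln(4.1360) = −75.0 × 1.4197 = -106 meV.

-106 meV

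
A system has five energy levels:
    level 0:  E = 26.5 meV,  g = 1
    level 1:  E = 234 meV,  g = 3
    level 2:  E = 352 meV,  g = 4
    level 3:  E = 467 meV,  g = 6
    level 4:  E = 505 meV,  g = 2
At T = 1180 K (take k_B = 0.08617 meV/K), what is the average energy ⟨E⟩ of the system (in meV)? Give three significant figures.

134 meV

k_BT = 0.08617 × 1180 K = 101.68 meV.
Eᵢ/kT = 0.26062, 2.3013, 3.4618, 4.5928, 4.9666.
Z = Σ gᵢe^(−Eᵢ/kT) = 1·e^(−0.26062) + 3·e^(−2.3013) + 4·e^(−3.4618) + 6·e^(−4.5928) + 2·e^(−4.9666) = 0.77057 + 0.30039 + 0.12549 + 0.060747 + 0.013934 = 1.2711.
⟨E⟩ = Σ Eᵢ gᵢe^(−Eᵢ/kT) / Z = (26.5·0.77057 + 234·0.30039 + 352·0.12549 + 467·0.060747 + 505·0.013934) / 1.2711 = 134 meV.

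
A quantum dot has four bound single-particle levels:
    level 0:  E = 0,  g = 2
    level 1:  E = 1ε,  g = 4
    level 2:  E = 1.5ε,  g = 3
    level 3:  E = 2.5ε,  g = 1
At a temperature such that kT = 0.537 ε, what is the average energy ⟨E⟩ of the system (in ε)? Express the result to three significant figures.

0.327 ε

Eᵢ/kT = 0, 1.8622, 2.7933, 4.6555.
Z = Σ gᵢe^(−Eᵢ/kT) = 2·e^(−0) + 4·e^(−1.8622) + 3·e^(−2.7933) + 1·e^(−4.6555) = 2.0000 + 0.62132 + 0.18366 + 0.0095092 = 2.8145.
⟨E⟩ = Σ Eᵢ gᵢe^(−Eᵢ/kT) / Z = (0·2.0000 + 1·0.62132 + 1.5·0.18366 + 2.5·0.0095092) / 2.8145 = 0.327 ε.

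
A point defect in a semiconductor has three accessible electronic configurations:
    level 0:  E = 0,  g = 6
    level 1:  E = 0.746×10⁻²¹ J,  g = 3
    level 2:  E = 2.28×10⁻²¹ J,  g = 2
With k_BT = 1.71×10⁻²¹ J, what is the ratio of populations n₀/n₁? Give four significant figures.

n₀/n₁ = (g₀/g₁) exp[−(E₀−E₁)/kT] = (6/3) × exp(−(-0.746 ×10⁻²¹ J)/(1.71 ×10⁻²¹ J)) = (6/3) × exp(0.436257) = 3.094.

3.094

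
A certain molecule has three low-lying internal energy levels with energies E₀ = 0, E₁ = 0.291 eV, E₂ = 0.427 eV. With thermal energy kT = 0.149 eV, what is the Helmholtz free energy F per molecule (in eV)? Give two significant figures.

Eᵢ/kT = 0, 1.953, 2.866.
Z = Σ e^(−Eᵢ/kT) = e^(−0) + e^(−1.953) + e^(−2.866) = 1.000 + 0.1418 + 0.05693 = 1.199.
F = −kT ln Z = −0.149 × ln(1.199) = −0.149 × 0.1815 = -0.027 eV.

-0.027 eV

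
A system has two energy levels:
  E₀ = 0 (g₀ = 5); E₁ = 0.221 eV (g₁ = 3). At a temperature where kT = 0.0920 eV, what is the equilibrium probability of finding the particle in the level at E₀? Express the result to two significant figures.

0.95

Eᵢ/kT = 0, 2.402.
Z = Σ gᵢe^(−Eᵢ/kT) = 5·e^(−0) + 3·e^(−2.402) = 5.000 + 0.2716 = 5.272.
P₀ = g₀ e^(−E₀/kT) / Z = 5.000/5.272 = 0.95.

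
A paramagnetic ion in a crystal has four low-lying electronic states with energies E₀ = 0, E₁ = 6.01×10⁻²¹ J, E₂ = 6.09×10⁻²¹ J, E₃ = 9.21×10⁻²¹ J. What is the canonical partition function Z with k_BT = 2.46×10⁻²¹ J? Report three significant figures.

Eᵢ/kT = 0, 2.4431, 2.4756, 3.7439.
Z = Σ e^(−Eᵢ/kT) = e^(−0) + e^(−2.4431) + e^(−2.4756) + e^(−3.7439) = 1.0000 + 0.086891 + 0.084113 + 0.023662 = 1.1947.

Z = 1.19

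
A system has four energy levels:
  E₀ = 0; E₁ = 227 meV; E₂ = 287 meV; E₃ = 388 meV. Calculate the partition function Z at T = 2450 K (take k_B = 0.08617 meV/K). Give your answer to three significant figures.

k_BT = 0.08617 × 2450 K = 211.12 meV.
Eᵢ/kT = 0, 1.0752, 1.3594, 1.8378.
Z = Σ e^(−Eᵢ/kT) = e^(−0) + e^(−1.0752) + e^(−1.3594) + e^(−1.8378) = 1.0000 + 0.34123 + 0.25681 + 0.15917 = 1.7572.

Z = 1.76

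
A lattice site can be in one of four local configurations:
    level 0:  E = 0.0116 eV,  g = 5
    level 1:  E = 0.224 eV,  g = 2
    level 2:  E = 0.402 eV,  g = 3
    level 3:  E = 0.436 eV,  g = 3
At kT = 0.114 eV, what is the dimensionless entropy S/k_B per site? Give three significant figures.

Eᵢ/kT = 0.10175, 1.9649, 3.5263, 3.8246.
Z = Σ gᵢe^(−Eᵢ/kT) = 5·e^(−0.10175) + 2·e^(−1.9649) + 3·e^(−3.5263) + 3·e^(−3.8246) = 4.5163 + 0.28034 + 0.088241 + 0.065481 = 4.9504.
⟨E⟩ = Σ EᵢPᵢ = 0.036201 eV.
S/k_B = ln Z + ⟨E⟩/kT = ln(4.9504) + 0.036201/0.114 = 1.5995 + 0.31755 = 1.92.

1.92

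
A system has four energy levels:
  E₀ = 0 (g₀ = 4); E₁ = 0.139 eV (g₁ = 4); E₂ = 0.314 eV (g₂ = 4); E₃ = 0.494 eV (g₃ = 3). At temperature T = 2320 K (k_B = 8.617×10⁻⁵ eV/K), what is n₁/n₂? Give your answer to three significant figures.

k_BT = 8.617×10⁻⁵ × 2320 K = 0.19991 eV.
n₁/n₂ = (g₁/g₂) exp[−(E₁−E₂)/kT] = (4/4) × exp(−(-0.175 eV)/(0.19991 eV)) = (4/4) × exp(0.87539) = 2.40.

2.40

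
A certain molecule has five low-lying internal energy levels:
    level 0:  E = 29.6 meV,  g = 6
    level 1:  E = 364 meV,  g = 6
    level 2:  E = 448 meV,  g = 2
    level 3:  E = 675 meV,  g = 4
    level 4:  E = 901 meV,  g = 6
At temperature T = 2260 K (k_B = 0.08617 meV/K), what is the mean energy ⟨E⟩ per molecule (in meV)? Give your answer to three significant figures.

k_BT = 0.08617 × 2260 K = 194.74 meV.
Eᵢ/kT = 0.15200, 1.8692, 2.3005, 3.4662, 4.6267.
Z = Σ gᵢe^(−Eᵢ/kT) = 6·e^(−0.15200) + 6·e^(−1.8692) + 2·e^(−2.3005) + 4·e^(−3.4662) + 6·e^(−4.6267) = 5.1539 + 0.92548 + 0.20042 + 0.12494 + 0.058722 = 6.4635.
⟨E⟩ = Σ Eᵢ gᵢe^(−Eᵢ/kT) / Z = (29.6·5.1539 + 364·0.92548 + 448·0.20042 + 675·0.12494 + 901·0.058722) / 6.4635 = 111 meV.

111 meV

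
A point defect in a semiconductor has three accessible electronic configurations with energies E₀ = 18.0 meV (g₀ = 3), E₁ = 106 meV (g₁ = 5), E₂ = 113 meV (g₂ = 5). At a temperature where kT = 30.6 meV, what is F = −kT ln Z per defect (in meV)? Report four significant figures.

Eᵢ/kT = 0.588235, 3.46405, 3.69281.
Z = Σ gᵢe^(−Eᵢ/kT) = 3·e^(−0.588235) + 5·e^(−3.46405) + 5·e^(−3.69281) = 1.66592 + 0.156514 + 0.124510 = 1.94694.
F = −kT ln Z = −30.6 × ln(1.94694) = −30.6 × 0.666259 = -20.39 meV.

-20.39 meV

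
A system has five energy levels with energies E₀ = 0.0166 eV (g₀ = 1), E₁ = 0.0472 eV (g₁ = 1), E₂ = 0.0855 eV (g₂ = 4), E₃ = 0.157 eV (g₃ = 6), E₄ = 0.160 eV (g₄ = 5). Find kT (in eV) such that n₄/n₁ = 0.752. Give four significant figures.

0.05954 eV

n₄/n₁ = (g₄/g₁) exp[−(E₄−E₁)/kT] = 0.752.
⇒ (E₄−E₁)/kT = ln((5/1)/0.752) = ln(6.64894) = 1.89446.
kT = 0.1128 eV / 1.89446 = 0.05954 eV.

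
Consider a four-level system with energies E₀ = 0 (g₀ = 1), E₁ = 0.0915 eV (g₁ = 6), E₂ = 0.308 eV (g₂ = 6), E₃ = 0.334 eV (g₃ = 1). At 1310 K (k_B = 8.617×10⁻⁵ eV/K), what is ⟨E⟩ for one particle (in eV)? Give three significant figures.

0.0929 eV

k_BT = 8.617×10⁻⁵ × 1310 K = 0.11288 eV.
Eᵢ/kT = 0, 0.81060, 2.7286, 2.9589.
Z = Σ gᵢe^(−Eᵢ/kT) = 1·e^(−0) + 6·e^(−0.81060) + 6·e^(−2.7286) + 1·e^(−2.9589) = 1.0000 + 2.6675 + 0.39186 + 0.051876 = 4.1112.
⟨E⟩ = Σ Eᵢ gᵢe^(−Eᵢ/kT) / Z = (0·1.0000 + 0.0915·2.6675 + 0.308·0.39186 + 0.334·0.051876) / 4.1112 = 0.0929 eV.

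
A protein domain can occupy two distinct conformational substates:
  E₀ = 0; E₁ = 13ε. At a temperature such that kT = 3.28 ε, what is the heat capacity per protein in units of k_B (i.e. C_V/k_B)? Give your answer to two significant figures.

Eᵢ/kT = 0, 3.963.
Z = Σ e^(−Eᵢ/kT) = e^(−0) + e^(−3.963) = 1.000 + 0.01901 = 1.019.
⟨E⟩ = 0.2425 ε, ⟨E²⟩ = 3.153 ε².
C_V/k_B = (⟨E²⟩ − ⟨E⟩²)/(kT)² = (3.153 − 0.05881)/10.76 = 0.29.

0.29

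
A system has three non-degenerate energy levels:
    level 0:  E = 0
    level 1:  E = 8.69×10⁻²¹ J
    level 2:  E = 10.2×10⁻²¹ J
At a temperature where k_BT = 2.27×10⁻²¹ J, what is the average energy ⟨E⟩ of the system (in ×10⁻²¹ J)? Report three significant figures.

Eᵢ/kT = 0, 3.8282, 4.4934.
Z = Σ e^(−Eᵢ/kT) = e^(−0) + e^(−3.8282) + e^(−4.4934) = 1.0000 + 0.021749 + 0.011183 = 1.0329.
⟨E⟩ = Σ Eᵢ e^(−Eᵢ/kT) / Z = (0·1.0000 + 8.69·0.021749 + 10.2·0.011183) / 1.0329 = 0.293 ×10⁻²¹ J.

0.293 ×10⁻²¹ J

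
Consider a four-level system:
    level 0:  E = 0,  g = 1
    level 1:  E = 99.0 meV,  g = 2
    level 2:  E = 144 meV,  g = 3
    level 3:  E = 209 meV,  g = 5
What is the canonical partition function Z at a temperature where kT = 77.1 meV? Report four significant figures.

Eᵢ/kT = 0, 1.28405, 1.86770, 2.71077.
Z = Σ gᵢe^(−Eᵢ/kT) = 1·e^(−0) + 2·e^(−1.28405) + 3·e^(−1.86770) + 5·e^(−2.71077) = 1.00000 + 0.553827 + 0.463436 + 0.332428 = 2.34969.

Z = 2.350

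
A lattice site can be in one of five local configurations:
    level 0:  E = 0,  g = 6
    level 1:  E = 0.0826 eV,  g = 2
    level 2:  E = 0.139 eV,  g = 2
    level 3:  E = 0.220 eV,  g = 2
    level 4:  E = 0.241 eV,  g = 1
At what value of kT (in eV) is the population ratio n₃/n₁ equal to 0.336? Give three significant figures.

0.126 eV

n₃/n₁ = (g₃/g₁) exp[−(E₃−E₁)/kT] = 0.336.
⇒ (E₃−E₁)/kT = ln((2/2)/0.336) = ln(2.9762) = 1.0906.
kT = 0.1374 eV / 1.0906 = 0.126 eV.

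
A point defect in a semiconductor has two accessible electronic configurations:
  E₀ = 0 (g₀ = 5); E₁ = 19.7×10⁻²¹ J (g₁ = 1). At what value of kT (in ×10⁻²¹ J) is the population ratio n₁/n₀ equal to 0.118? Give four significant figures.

37.34 ×10⁻²¹ J

n₁/n₀ = (g₁/g₀) exp[−(E₁−E₀)/kT] = 0.118.
⇒ (E₁−E₀)/kT = ln((1/5)/0.118) = ln(1.69492) = 0.527636.
kT = 19.7 ×10⁻²¹ J / 0.527636 = 37.34 ×10⁻²¹ J.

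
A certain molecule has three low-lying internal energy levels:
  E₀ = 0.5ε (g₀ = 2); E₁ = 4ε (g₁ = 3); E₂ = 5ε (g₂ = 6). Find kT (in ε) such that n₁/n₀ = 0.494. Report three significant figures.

n₁/n₀ = (g₁/g₀) exp[−(E₁−E₀)/kT] = 0.494.
⇒ (E₁−E₀)/kT = ln((3/2)/0.494) = ln(3.0364) = 1.1107.
kT = 3.5ε / 1.1107 = 3.15 ε.

3.15 ε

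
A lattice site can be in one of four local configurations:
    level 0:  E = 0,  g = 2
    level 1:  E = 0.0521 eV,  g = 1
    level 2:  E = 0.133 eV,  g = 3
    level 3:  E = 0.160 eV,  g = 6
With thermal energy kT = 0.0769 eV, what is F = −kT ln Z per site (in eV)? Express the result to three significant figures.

Eᵢ/kT = 0, 0.67750, 1.7295, 2.0806.
Z = Σ gᵢe^(−Eᵢ/kT) = 2·e^(−0) + 1·e^(−0.67750) + 3·e^(−1.7295) + 6·e^(−2.0806) = 2.0000 + 0.50789 + 0.53212 + 0.74913 = 3.7891.
F = −kT ln Z = −0.0769 × ln(3.7891) = −0.0769 × 1.3321 = -0.102 eV.

-0.102 eV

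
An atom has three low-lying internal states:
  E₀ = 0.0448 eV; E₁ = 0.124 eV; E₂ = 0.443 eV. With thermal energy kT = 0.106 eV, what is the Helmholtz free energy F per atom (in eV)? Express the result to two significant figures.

0.0020 eV

Eᵢ/kT = 0.4226, 1.170, 4.179.
Z = Σ e^(−Eᵢ/kT) = e^(−0.4226) + e^(−1.170) + e^(−4.179) = 0.6553 + 0.3104 + 0.01531 = 0.9810.
F = −kT ln Z = −0.106 × ln(0.9810) = −0.106 × -0.01918 = 0.0020 eV.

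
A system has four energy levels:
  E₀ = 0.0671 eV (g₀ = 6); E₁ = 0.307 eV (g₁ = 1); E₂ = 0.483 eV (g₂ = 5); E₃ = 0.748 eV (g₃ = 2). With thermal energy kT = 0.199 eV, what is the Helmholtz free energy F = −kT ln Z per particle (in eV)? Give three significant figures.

-0.320 eV

Eᵢ/kT = 0.33719, 1.5427, 2.4271, 3.7588.
Z = Σ gᵢe^(−Eᵢ/kT) = 6·e^(−0.33719) + 1·e^(−1.5427) + 5·e^(−2.4271) + 2·e^(−3.7588) = 4.2826 + 0.21380 + 0.44146 + 0.046623 = 4.9845.
F = −kT ln Z = −0.199 × ln(4.9845) = −0.199 × 1.6063 = -0.320 eV.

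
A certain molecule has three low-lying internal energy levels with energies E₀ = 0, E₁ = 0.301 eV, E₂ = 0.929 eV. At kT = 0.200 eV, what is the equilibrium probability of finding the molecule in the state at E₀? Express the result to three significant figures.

0.812

Eᵢ/kT = 0, 1.5050, 4.6450.
Z = Σ e^(−Eᵢ/kT) = e^(−0) + e^(−1.5050) + e^(−4.6450) = 1.0000 + 0.22202 + 0.0096095 = 1.2316.
P₀ = e^(−E₀/kT) / Z = 1.0000/1.2316 = 0.812.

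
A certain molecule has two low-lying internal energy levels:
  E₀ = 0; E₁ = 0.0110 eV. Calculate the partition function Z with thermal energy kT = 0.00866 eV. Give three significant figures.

Eᵢ/kT = 0, 1.2702.
Z = Σ e^(−Eᵢ/kT) = e^(−0) + e^(−1.2702) = 1.0000 + 0.28078 = 1.2808.

Z = 1.28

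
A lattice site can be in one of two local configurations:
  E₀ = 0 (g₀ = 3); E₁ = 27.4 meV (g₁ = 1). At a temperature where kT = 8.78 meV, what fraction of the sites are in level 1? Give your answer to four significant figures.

0.01450

Eᵢ/kT = 0, 3.12073.
Z = Σ gᵢe^(−Eᵢ/kT) = 3·e^(−0) + 1·e^(−3.12073) = 3.00000 + 0.0441249 = 3.04412.
P₁ = g₁ e^(−E₁/kT) / Z = 0.0441249/3.04412 = 0.01450.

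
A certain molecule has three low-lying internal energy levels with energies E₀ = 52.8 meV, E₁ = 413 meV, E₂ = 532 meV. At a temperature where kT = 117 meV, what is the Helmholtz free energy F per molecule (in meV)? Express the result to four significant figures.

45.69 meV

Eᵢ/kT = 0.451282, 3.52991, 4.54701.
Z = Σ e^(−Eᵢ/kT) = e^(−0.451282) + e^(−3.52991) + e^(−4.54701) = 0.636811 + 0.0293076 + 0.0105988 = 0.676717.
F = −kT ln Z = −117 × ln(0.676717) = −117 × -0.390502 = 45.69 meV.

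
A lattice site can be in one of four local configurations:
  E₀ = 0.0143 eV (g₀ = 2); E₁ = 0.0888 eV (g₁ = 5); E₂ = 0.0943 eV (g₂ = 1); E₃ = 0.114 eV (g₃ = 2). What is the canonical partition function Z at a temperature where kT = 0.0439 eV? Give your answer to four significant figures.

Z = 2.371

Eᵢ/kT = 0.325740, 2.02278, 2.14806, 2.59681.
Z = Σ gᵢe^(−Eᵢ/kT) = 2·e^(−0.325740) + 5·e^(−2.02278) + 1·e^(−2.14806) + 2·e^(−2.59681) = 1.44399 + 0.661436 + 0.116710 + 0.149022 = 2.37116.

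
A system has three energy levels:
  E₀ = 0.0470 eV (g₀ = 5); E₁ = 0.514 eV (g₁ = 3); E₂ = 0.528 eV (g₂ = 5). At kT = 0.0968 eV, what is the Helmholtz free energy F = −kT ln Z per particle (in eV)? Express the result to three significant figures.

-0.110 eV

Eᵢ/kT = 0.48554, 5.3099, 5.4545.
Z = Σ gᵢe^(−Eᵢ/kT) = 5·e^(−0.48554) + 3·e^(−5.3099) + 5·e^(−5.4545) = 3.0768 + 0.014827 + 0.021385 = 3.1130.
F = −kT ln Z = −0.0968 × ln(3.1130) = −0.0968 × 1.1356 = -0.110 eV.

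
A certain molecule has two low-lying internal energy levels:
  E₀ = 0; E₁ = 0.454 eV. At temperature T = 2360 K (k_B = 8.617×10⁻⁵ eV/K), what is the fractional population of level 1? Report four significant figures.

0.09687

k_BT = 8.617×10⁻⁵ × 2360 K = 0.203361 eV.
Eᵢ/kT = 0, 2.23248.
Z = Σ e^(−Eᵢ/kT) = e^(−0) + e^(−2.23248) = 1.00000 + 0.107262 = 1.10726.
P₁ = e^(−E₁/kT) / Z = 0.107262/1.10726 = 0.09687.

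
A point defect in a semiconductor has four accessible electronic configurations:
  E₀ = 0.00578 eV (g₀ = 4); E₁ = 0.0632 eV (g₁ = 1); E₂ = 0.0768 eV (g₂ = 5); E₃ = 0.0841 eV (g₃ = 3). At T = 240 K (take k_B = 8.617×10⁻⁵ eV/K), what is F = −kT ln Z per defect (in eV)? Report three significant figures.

k_BT = 8.617×10⁻⁵ × 240 K = 0.020681 eV.
Eᵢ/kT = 0.27948, 3.0559, 3.7136, 4.0665.
Z = Σ gᵢe^(−Eᵢ/kT) = 4·e^(−0.27948) + 1·e^(−3.0559) + 5·e^(−3.7136) + 3·e^(−4.0665) = 3.0247 + 0.047080 + 0.12195 + 0.051412 = 3.2451.
F = −kT ln Z = −0.020681 × ln(3.2451) = −0.020681 × 1.1771 = -0.0243 eV.

-0.0243 eV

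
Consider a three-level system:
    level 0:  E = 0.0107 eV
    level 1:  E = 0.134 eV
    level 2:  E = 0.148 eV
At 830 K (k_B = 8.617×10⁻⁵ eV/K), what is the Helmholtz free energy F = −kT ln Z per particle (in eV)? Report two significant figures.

k_BT = 8.617×10⁻⁵ × 830 K = 0.07152 eV.
Eᵢ/kT = 0.1496, 1.874, 2.069.
Z = Σ e^(−Eᵢ/kT) = e^(−0.1496) + e^(−1.874) + e^(−2.069) = 0.8611 + 0.1535 + 0.1263 = 1.141.
F = −kT ln Z = −0.07152 × ln(1.141) = −0.07152 × 0.1319 = -0.0094 eV.

-0.0094 eV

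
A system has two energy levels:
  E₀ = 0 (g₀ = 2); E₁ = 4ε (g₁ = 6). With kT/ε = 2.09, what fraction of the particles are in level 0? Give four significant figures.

0.6932

Eᵢ/kT = 0, 1.91388.
Z = Σ gᵢe^(−Eᵢ/kT) = 2·e^(−0) + 6·e^(−1.91388) = 2.00000 + 0.885042 = 2.88504.
P₀ = g₀ e^(−E₀/kT) / Z = 2.00000/2.88504 = 0.6932.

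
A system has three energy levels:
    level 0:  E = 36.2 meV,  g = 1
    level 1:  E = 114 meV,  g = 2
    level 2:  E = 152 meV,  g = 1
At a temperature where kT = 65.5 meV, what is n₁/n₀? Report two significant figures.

0.61

n₁/n₀ = (g₁/g₀) exp[−(E₁−E₀)/kT] = (2/1) × exp(−(77.8 meV)/(65.5 meV)) = (2/1) × exp(-1.188) = 0.61.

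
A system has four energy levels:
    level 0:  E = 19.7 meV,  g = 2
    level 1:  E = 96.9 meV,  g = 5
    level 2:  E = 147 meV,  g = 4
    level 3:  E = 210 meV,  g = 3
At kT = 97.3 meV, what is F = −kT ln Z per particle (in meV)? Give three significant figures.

Eᵢ/kT = 0.20247, 0.99589, 1.5108, 2.1583.
Z = Σ gᵢe^(−Eᵢ/kT) = 2·e^(−0.20247) + 5·e^(−0.99589) + 4·e^(−1.5108) + 3·e^(−2.1583) = 1.6334 + 1.8470 + 0.88293 + 0.34656 = 4.7099.
F = −kT ln Z = −97.3 × ln(4.7099) = −97.3 × 1.5497 = -151 meV.

-151 meV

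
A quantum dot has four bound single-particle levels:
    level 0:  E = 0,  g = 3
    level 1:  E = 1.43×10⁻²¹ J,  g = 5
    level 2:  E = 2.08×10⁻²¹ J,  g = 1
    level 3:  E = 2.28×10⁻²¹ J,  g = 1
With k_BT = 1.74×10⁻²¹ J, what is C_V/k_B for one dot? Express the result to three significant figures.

0.222

Eᵢ/kT = 0, 0.82184, 1.1954, 1.3103.
Z = Σ gᵢe^(−Eᵢ/kT) = 3·e^(−0) + 5·e^(−0.82184) + 1·e^(−1.1954) + 1·e^(−1.3103) = 3.0000 + 2.1981 + 0.30258 + 0.26974 = 5.7704.
⟨E⟩ = 0.76037, ⟨E²⟩ = 1.2488.
C_V/k_B = (⟨E²⟩ − ⟨E⟩²)/(kT)² = (1.2488 − 0.57816)/3.0276 = 0.222.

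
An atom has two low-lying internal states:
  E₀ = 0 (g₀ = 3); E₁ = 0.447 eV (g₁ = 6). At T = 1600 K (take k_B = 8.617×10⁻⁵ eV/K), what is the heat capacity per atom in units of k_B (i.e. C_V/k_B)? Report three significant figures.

0.707

k_BT = 8.617×10⁻⁵ × 1600 K = 0.13787 eV.
Eᵢ/kT = 0, 3.2422.
Z = Σ gᵢe^(−Eᵢ/kT) = 3·e^(−0) + 6·e^(−3.2422) = 3.0000 + 0.23447 = 3.2345.
⟨E⟩ = 0.032403 eV, ⟨E²⟩ = 0.014484 eV².
C_V/k_B = (⟨E²⟩ − ⟨E⟩²)/(kT)² = (0.014484 − 0.0010500)/0.019008 = 0.707.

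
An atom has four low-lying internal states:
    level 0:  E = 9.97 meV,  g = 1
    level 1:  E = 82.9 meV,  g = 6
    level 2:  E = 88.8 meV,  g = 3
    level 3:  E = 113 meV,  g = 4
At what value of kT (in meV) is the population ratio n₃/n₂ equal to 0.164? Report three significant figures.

11.5 meV

n₃/n₂ = (g₃/g₂) exp[−(E₃−E₂)/kT] = 0.164.
⇒ (E₃−E₂)/kT = ln((4/3)/0.164) = ln(8.1301) = 2.0956.
kT = 24.2 meV / 2.0956 = 11.5 meV.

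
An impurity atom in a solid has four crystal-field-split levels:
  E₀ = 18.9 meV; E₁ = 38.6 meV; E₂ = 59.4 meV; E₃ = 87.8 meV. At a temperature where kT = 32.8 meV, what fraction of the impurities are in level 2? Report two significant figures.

Eᵢ/kT = 0.5762, 1.177, 1.811, 2.677.
Z = Σ e^(−Eᵢ/kT) = e^(−0.5762) + e^(−1.177) + e^(−1.811) + e^(−2.677) = 0.5620 + 0.3082 + 0.1635 + 0.06877 = 1.102.
P₂ = e^(−E₂/kT) / Z = 0.1635/1.102 = 0.15.

0.15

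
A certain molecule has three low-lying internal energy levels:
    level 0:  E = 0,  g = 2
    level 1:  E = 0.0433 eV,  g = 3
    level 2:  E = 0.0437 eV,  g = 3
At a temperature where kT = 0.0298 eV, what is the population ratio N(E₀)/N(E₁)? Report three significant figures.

n₀/n₁ = (g₀/g₁) exp[−(E₀−E₁)/kT] = (2/3) × exp(−(-0.0433 eV)/(0.0298 eV)) = (2/3) × exp(1.4530) = 2.85.

2.85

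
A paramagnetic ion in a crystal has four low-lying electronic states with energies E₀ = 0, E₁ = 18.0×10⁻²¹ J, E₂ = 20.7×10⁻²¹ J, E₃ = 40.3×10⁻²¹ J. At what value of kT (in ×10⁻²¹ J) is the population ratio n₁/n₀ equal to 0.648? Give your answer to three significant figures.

n₁/n₀ = exp[−(E₁−E₀)/kT] = 0.648.
⇒ (E₁−E₀)/kT = ln(1/0.648) = ln(1.5432) = 0.43386.
kT = 18.0 ×10⁻²¹ J / 0.43386 = 41.5 ×10⁻²¹ J.

41.5 ×10⁻²¹ J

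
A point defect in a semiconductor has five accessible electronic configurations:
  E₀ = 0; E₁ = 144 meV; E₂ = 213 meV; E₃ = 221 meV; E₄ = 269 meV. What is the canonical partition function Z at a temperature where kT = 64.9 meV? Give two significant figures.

Z = 1.2

Eᵢ/kT = 0, 2.219, 3.282, 3.405, 4.145.
Z = Σ e^(−Eᵢ/kT) = e^(−0) + e^(−2.219) + e^(−3.282) + e^(−3.405) + e^(−4.145) = 1.000 + 0.1087 + 0.03755 + 0.03321 + 0.01584 = 1.195.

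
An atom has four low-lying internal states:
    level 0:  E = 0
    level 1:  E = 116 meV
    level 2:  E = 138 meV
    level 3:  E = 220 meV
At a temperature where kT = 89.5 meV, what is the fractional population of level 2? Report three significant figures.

0.136

Eᵢ/kT = 0, 1.2961, 1.5419, 2.4581.
Z = Σ e^(−Eᵢ/kT) = e^(−0) + e^(−1.2961) + e^(−1.5419) + e^(−2.4581) = 1.0000 + 0.27360 + 0.21397 + 0.085597 = 1.5732.
P₂ = e^(−E₂/kT) / Z = 0.21397/1.5732 = 0.136.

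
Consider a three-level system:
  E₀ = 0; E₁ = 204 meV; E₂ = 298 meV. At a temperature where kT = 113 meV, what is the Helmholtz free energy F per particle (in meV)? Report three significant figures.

-23.9 meV

Eᵢ/kT = 0, 1.8053, 2.6372.
Z = Σ e^(−Eᵢ/kT) = e^(−0) + e^(−1.8053) + e^(−2.6372) = 1.0000 + 0.16443 + 0.071561 = 1.2360.
F = −kT ln Z = −113 × ln(1.2360) = −113 × 0.21188 = -23.9 meV.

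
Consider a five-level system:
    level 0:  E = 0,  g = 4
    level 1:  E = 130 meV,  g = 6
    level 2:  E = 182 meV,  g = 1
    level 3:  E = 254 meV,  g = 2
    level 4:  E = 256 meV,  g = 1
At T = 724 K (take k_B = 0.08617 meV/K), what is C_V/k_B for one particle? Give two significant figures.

k_BT = 0.08617 × 724 K = 62.39 meV.
Eᵢ/kT = 0, 2.084, 2.917, 4.071, 4.103.
Z = Σ gᵢe^(−Eᵢ/kT) = 4·e^(−0) + 6·e^(−2.084) + 1·e^(−2.917) + 2·e^(−4.071) + 1·e^(−4.103) = 4.000 + 0.7466 + 0.05410 + 0.03412 + 0.01652 = 4.851.
⟨E⟩ = 24.70 meV, ⟨E²⟩ = 3647 meV².
C_V/k_B = (⟨E²⟩ − ⟨E⟩²)/(kT)² = (3647 − 610.1)/3893 = 0.78.

0.78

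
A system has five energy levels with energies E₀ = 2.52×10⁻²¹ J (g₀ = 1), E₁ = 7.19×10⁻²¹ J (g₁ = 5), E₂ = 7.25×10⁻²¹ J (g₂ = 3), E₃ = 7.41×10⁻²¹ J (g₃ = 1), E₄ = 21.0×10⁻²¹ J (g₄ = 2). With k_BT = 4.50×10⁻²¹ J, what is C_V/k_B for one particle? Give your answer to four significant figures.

0.2845

Eᵢ/kT = 0.560000, 1.59778, 1.61111, 1.64667, 4.66667.
Z = Σ gᵢe^(−Eᵢ/kT) = 1·e^(−0.560000) + 5·e^(−1.59778) + 3·e^(−1.61111) + 1·e^(−1.64667) + 2·e^(−4.66667) = 0.571209 + 1.01173 + 0.598998 + 0.192691 + 0.0188071 = 2.39344.
⟨E⟩ = 6.21670, ⟨E²⟩ = 44.4085.
C_V/k_B = (⟨E²⟩ − ⟨E⟩²)/(kT)² = (44.4085 − 38.6474)/20.2500 = 0.2845.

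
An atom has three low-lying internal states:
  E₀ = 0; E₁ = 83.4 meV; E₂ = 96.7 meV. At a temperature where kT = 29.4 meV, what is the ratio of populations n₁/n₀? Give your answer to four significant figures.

n₁/n₀ = exp[−(E₁−E₀)/kT] = exp(−(83.4 meV)/(29.4 meV)) = exp(-2.83673) = 0.05862.

0.05862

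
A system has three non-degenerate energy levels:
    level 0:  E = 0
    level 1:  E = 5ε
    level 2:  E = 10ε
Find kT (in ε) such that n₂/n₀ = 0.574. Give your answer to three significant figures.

n₂/n₀ = exp[−(E₂−E₀)/kT] = 0.574.
⇒ (E₂−E₀)/kT = ln(1/0.574) = ln(1.7422) = 0.55515.
kT = 10ε / 0.55515 = 18.0 ε.

18.0 ε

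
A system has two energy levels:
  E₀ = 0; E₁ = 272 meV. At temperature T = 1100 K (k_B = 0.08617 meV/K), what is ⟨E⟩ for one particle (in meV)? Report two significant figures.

15 meV

k_BT = 0.08617 × 1100 K = 94.79 meV.
Eᵢ/kT = 0, 2.870.
Z = Σ e^(−Eᵢ/kT) = e^(−0) + e^(−2.870) = 1.000 + 0.05670 = 1.057.
⟨E⟩ = Σ Eᵢ e^(−Eᵢ/kT) / Z = (0·1.000 + 272·0.05670) / 1.057 = 15 meV.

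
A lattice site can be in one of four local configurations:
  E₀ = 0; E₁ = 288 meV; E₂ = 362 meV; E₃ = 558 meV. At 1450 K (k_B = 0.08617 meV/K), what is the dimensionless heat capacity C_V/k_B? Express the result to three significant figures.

0.905

k_BT = 0.08617 × 1450 K = 124.95 meV.
Eᵢ/kT = 0, 2.3049, 2.8972, 4.4658.
Z = Σ e^(−Eᵢ/kT) = e^(−0) + e^(−2.3049) + e^(−2.8972) + e^(−4.4658) = 1.0000 + 0.099769 + 0.055178 + 0.011495 = 1.1664.
⟨E⟩ = 47.258 meV, ⟨E²⟩ = 16362 meV².
C_V/k_B = (⟨E²⟩ − ⟨E⟩²)/(kT)² = (16362 − 2233.3)/15613 = 0.905.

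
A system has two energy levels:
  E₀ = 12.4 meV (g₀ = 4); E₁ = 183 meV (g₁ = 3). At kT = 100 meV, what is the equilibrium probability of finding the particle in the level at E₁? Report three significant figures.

Eᵢ/kT = 0.12400, 1.8300.
Z = Σ gᵢe^(−Eᵢ/kT) = 4·e^(−0.12400) + 3·e^(−1.8300) = 3.5335 + 0.48124 = 4.0147.
P₁ = g₁ e^(−E₁/kT) / Z = 0.48124/4.0147 = 0.120.

0.120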